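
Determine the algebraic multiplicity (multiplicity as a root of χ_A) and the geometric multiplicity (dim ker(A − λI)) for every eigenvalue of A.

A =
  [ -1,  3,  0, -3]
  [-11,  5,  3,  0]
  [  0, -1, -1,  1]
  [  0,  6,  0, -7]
λ = -1: alg = 4, geom = 2

Step 1 — factor the characteristic polynomial to read off the algebraic multiplicities:
  χ_A(x) = (x + 1)^4

Step 2 — compute geometric multiplicities via the rank-nullity identity g(λ) = n − rank(A − λI):
  rank(A − (-1)·I) = 2, so dim ker(A − (-1)·I) = n − 2 = 2

Summary:
  λ = -1: algebraic multiplicity = 4, geometric multiplicity = 2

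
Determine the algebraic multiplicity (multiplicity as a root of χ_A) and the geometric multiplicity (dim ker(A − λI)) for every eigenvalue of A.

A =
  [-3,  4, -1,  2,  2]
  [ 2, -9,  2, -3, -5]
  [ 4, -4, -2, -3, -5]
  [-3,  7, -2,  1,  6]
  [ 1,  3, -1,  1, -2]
λ = -3: alg = 5, geom = 2

Step 1 — factor the characteristic polynomial to read off the algebraic multiplicities:
  χ_A(x) = (x + 3)^5

Step 2 — compute geometric multiplicities via the rank-nullity identity g(λ) = n − rank(A − λI):
  rank(A − (-3)·I) = 3, so dim ker(A − (-3)·I) = n − 3 = 2

Summary:
  λ = -3: algebraic multiplicity = 5, geometric multiplicity = 2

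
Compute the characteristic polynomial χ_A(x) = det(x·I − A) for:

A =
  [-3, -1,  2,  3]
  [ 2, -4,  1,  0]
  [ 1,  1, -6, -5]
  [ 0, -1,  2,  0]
x^4 + 13*x^3 + 63*x^2 + 135*x + 108

Expanding det(x·I − A) (e.g. by cofactor expansion or by noting that A is similar to its Jordan form J, which has the same characteristic polynomial as A) gives
  χ_A(x) = x^4 + 13*x^3 + 63*x^2 + 135*x + 108
which factors as (x + 3)^3*(x + 4). The eigenvalues (with algebraic multiplicities) are λ = -4 with multiplicity 1, λ = -3 with multiplicity 3.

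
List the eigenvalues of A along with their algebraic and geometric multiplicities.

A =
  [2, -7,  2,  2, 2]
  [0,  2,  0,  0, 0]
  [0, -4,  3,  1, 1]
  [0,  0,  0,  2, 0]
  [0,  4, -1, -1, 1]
λ = 2: alg = 5, geom = 3

Step 1 — factor the characteristic polynomial to read off the algebraic multiplicities:
  χ_A(x) = (x - 2)^5

Step 2 — compute geometric multiplicities via the rank-nullity identity g(λ) = n − rank(A − λI):
  rank(A − (2)·I) = 2, so dim ker(A − (2)·I) = n − 2 = 3

Summary:
  λ = 2: algebraic multiplicity = 5, geometric multiplicity = 3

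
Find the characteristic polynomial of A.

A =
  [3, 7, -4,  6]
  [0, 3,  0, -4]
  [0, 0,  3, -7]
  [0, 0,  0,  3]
x^4 - 12*x^3 + 54*x^2 - 108*x + 81

Expanding det(x·I − A) (e.g. by cofactor expansion or by noting that A is similar to its Jordan form J, which has the same characteristic polynomial as A) gives
  χ_A(x) = x^4 - 12*x^3 + 54*x^2 - 108*x + 81
which factors as (x - 3)^4. The eigenvalues (with algebraic multiplicities) are λ = 3 with multiplicity 4.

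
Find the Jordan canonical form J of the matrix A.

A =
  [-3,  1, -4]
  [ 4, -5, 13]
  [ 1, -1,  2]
J_3(-2)

The characteristic polynomial is
  det(x·I − A) = x^3 + 6*x^2 + 12*x + 8 = (x + 2)^3

Eigenvalues and multiplicities (the geometric multiplicity of λ is n − rank(A − λI), which equals the number of Jordan blocks for λ):
  λ = -2: algebraic multiplicity = 3, geometric multiplicity = 1

Determining the block sizes for each eigenvalue:
  λ = -2: one block (gm = 1), so the single block has size am = 3 → block sizes [3]

Assembling the blocks gives a Jordan form
J =
  [-2,  1,  0]
  [ 0, -2,  1]
  [ 0,  0, -2]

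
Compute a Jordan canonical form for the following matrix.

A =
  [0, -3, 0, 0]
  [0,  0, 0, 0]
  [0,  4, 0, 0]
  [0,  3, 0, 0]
J_2(0) ⊕ J_1(0) ⊕ J_1(0)

The characteristic polynomial is
  det(x·I − A) = x^4

Eigenvalues and multiplicities (the geometric multiplicity of λ is n − rank(A − λI), which equals the number of Jordan blocks for λ):
  λ = 0: algebraic multiplicity = 4, geometric multiplicity = 3

Determining the block sizes for each eigenvalue:
  λ = 0: 3 blocks summing to 4 forces exactly one block of size 2 and the rest size 1 → block sizes [2, 1, 1]

Assembling the blocks gives a Jordan form
J =
  [0, 1, 0, 0]
  [0, 0, 0, 0]
  [0, 0, 0, 0]
  [0, 0, 0, 0]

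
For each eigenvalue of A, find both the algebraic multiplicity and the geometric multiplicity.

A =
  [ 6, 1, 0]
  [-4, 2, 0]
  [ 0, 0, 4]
λ = 4: alg = 3, geom = 2

Step 1 — factor the characteristic polynomial to read off the algebraic multiplicities:
  χ_A(x) = (x - 4)^3

Step 2 — compute geometric multiplicities via the rank-nullity identity g(λ) = n − rank(A − λI):
  rank(A − (4)·I) = 1, so dim ker(A − (4)·I) = n − 1 = 2

Summary:
  λ = 4: algebraic multiplicity = 3, geometric multiplicity = 2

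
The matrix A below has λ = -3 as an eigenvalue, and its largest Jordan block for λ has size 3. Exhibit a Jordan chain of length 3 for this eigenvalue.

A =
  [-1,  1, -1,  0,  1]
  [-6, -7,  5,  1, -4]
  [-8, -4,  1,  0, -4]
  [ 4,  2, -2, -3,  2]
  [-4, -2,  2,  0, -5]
A Jordan chain for λ = -3 of length 3:
v_1 = (2, -8, -8, 4, -4)ᵀ
v_2 = (2, -6, -8, 4, -4)ᵀ
v_3 = (1, 0, 0, 0, 0)ᵀ

Let N = A − (-3)·I. We want v_3 with N^3 v_3 = 0 but N^2 v_3 ≠ 0; then v_{j-1} := N · v_j for j = 3, …, 2.

Pick v_3 = (1, 0, 0, 0, 0)ᵀ.
Then v_2 = N · v_3 = (2, -6, -8, 4, -4)ᵀ.
Then v_1 = N · v_2 = (2, -8, -8, 4, -4)ᵀ.

Sanity check: (A − (-3)·I) v_1 = (0, 0, 0, 0, 0)ᵀ = 0. ✓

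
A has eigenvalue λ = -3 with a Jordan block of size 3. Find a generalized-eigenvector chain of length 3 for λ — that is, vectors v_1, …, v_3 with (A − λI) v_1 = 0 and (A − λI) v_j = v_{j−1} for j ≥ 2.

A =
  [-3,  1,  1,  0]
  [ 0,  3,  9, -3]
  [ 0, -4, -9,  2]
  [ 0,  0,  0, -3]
A Jordan chain for λ = -3 of length 3:
v_1 = (2, 0, 0, 0)ᵀ
v_2 = (1, 6, -4, 0)ᵀ
v_3 = (0, 1, 0, 0)ᵀ

Let N = A − (-3)·I. We want v_3 with N^3 v_3 = 0 but N^2 v_3 ≠ 0; then v_{j-1} := N · v_j for j = 3, …, 2.

Pick v_3 = (0, 1, 0, 0)ᵀ.
Then v_2 = N · v_3 = (1, 6, -4, 0)ᵀ.
Then v_1 = N · v_2 = (2, 0, 0, 0)ᵀ.

Sanity check: (A − (-3)·I) v_1 = (0, 0, 0, 0)ᵀ = 0. ✓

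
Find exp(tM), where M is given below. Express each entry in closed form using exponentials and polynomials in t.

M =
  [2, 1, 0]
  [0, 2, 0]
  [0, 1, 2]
e^{tM} =
  [exp(2*t), t*exp(2*t), 0]
  [0, exp(2*t), 0]
  [0, t*exp(2*t), exp(2*t)]

Strategy: write M = P · J · P⁻¹ where J is a Jordan canonical form, so e^{tM} = P · e^{tJ} · P⁻¹, and e^{tJ} can be computed block-by-block.

M has Jordan form
J =
  [2, 1, 0]
  [0, 2, 0]
  [0, 0, 2]
(up to reordering of blocks).

Per-block formulas:
  For a 2×2 Jordan block J_2(2): exp(t · J_2(2)) = e^(2t)·(I + t·N), where N is the 2×2 nilpotent shift.
  For a 1×1 block at λ = 2: exp(t · [2]) = [e^(2t)].

After assembling e^{tJ} and conjugating by P, we get:

e^{tM} =
  [exp(2*t), t*exp(2*t), 0]
  [0, exp(2*t), 0]
  [0, t*exp(2*t), exp(2*t)]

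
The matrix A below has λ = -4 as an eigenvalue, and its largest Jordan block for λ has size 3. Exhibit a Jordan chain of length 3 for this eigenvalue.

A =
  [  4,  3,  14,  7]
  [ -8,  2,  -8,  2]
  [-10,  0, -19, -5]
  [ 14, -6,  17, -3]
A Jordan chain for λ = -4 of length 3:
v_1 = (-2, -4, 0, 4)ᵀ
v_2 = (8, -8, -10, 14)ᵀ
v_3 = (1, 0, 0, 0)ᵀ

Let N = A − (-4)·I. We want v_3 with N^3 v_3 = 0 but N^2 v_3 ≠ 0; then v_{j-1} := N · v_j for j = 3, …, 2.

Pick v_3 = (1, 0, 0, 0)ᵀ.
Then v_2 = N · v_3 = (8, -8, -10, 14)ᵀ.
Then v_1 = N · v_2 = (-2, -4, 0, 4)ᵀ.

Sanity check: (A − (-4)·I) v_1 = (0, 0, 0, 0)ᵀ = 0. ✓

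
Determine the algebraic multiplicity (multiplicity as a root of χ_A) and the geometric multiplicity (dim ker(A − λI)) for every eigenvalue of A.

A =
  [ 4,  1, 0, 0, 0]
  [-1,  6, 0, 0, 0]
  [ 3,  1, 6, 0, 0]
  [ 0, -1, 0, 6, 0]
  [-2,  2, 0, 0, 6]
λ = 5: alg = 2, geom = 1; λ = 6: alg = 3, geom = 3

Step 1 — factor the characteristic polynomial to read off the algebraic multiplicities:
  χ_A(x) = (x - 6)^3*(x - 5)^2

Step 2 — compute geometric multiplicities via the rank-nullity identity g(λ) = n − rank(A − λI):
  rank(A − (5)·I) = 4, so dim ker(A − (5)·I) = n − 4 = 1
  rank(A − (6)·I) = 2, so dim ker(A − (6)·I) = n − 2 = 3

Summary:
  λ = 5: algebraic multiplicity = 2, geometric multiplicity = 1
  λ = 6: algebraic multiplicity = 3, geometric multiplicity = 3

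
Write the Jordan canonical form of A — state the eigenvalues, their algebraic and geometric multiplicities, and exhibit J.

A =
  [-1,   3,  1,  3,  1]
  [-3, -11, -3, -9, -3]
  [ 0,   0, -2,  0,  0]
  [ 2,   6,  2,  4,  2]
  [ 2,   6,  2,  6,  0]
J_2(-2) ⊕ J_1(-2) ⊕ J_1(-2) ⊕ J_1(-2)

The characteristic polynomial is
  det(x·I − A) = x^5 + 10*x^4 + 40*x^3 + 80*x^2 + 80*x + 32 = (x + 2)^5

Eigenvalues and multiplicities (the geometric multiplicity of λ is n − rank(A − λI), which equals the number of Jordan blocks for λ):
  λ = -2: algebraic multiplicity = 5, geometric multiplicity = 4

Determining the block sizes for each eigenvalue:
  λ = -2: 4 blocks summing to 5 forces exactly one block of size 2 and the rest size 1 → block sizes [2, 1, 1, 1]

Assembling the blocks gives a Jordan form
J =
  [-2,  1,  0,  0,  0]
  [ 0, -2,  0,  0,  0]
  [ 0,  0, -2,  0,  0]
  [ 0,  0,  0, -2,  0]
  [ 0,  0,  0,  0, -2]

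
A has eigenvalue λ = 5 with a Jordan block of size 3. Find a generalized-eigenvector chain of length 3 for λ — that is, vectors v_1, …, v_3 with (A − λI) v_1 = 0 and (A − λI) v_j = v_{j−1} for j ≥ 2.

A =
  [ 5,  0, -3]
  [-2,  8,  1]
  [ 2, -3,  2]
A Jordan chain for λ = 5 of length 3:
v_1 = (-6, -4, 0)ᵀ
v_2 = (0, -2, 2)ᵀ
v_3 = (1, 0, 0)ᵀ

Let N = A − (5)·I. We want v_3 with N^3 v_3 = 0 but N^2 v_3 ≠ 0; then v_{j-1} := N · v_j for j = 3, …, 2.

Pick v_3 = (1, 0, 0)ᵀ.
Then v_2 = N · v_3 = (0, -2, 2)ᵀ.
Then v_1 = N · v_2 = (-6, -4, 0)ᵀ.

Sanity check: (A − (5)·I) v_1 = (0, 0, 0)ᵀ = 0. ✓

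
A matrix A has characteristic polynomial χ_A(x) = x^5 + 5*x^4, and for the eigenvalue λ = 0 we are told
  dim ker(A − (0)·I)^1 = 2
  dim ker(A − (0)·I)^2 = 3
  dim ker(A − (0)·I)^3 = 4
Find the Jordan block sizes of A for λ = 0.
Block sizes for λ = 0: [3, 1]

From the dimensions of kernels of powers, the number of Jordan blocks of size at least j is d_j − d_{j−1} where d_j = dim ker(N^j) (with d_0 = 0). Computing the differences gives [2, 1, 1].
The number of blocks of size exactly k is (#blocks of size ≥ k) − (#blocks of size ≥ k + 1), so the partition is: 1 block(s) of size 1, 1 block(s) of size 3.
In nonincreasing order the block sizes are [3, 1].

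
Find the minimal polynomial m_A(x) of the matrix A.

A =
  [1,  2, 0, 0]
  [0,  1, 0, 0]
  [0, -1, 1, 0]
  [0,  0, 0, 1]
x^2 - 2*x + 1

The characteristic polynomial is χ_A(x) = (x - 1)^4, so the eigenvalues are known. The minimal polynomial is
  m_A(x) = Π_λ (x − λ)^{k_λ}
where k_λ is the size of the *largest* Jordan block for λ (equivalently, the smallest k with (A − λI)^k v = 0 for every generalised eigenvector v of λ).

  λ = 1: largest Jordan block has size 2, contributing (x − 1)^2

So m_A(x) = (x - 1)^2 = x^2 - 2*x + 1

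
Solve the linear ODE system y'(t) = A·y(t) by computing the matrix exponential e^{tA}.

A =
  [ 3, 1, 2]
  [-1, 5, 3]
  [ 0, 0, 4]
e^{tA} =
  [-t*exp(4*t) + exp(4*t), t*exp(4*t), t^2*exp(4*t)/2 + 2*t*exp(4*t)]
  [-t*exp(4*t), t*exp(4*t) + exp(4*t), t^2*exp(4*t)/2 + 3*t*exp(4*t)]
  [0, 0, exp(4*t)]

Strategy: write A = P · J · P⁻¹ where J is a Jordan canonical form, so e^{tA} = P · e^{tJ} · P⁻¹, and e^{tJ} can be computed block-by-block.

A has Jordan form
J =
  [4, 1, 0]
  [0, 4, 1]
  [0, 0, 4]
(up to reordering of blocks).

Per-block formulas:
  For a 3×3 Jordan block J_3(4): exp(t · J_3(4)) = e^(4t)·(I + t·N + (t^2/2)·N^2), where N is the 3×3 nilpotent shift.

After assembling e^{tJ} and conjugating by P, we get:

e^{tA} =
  [-t*exp(4*t) + exp(4*t), t*exp(4*t), t^2*exp(4*t)/2 + 2*t*exp(4*t)]
  [-t*exp(4*t), t*exp(4*t) + exp(4*t), t^2*exp(4*t)/2 + 3*t*exp(4*t)]
  [0, 0, exp(4*t)]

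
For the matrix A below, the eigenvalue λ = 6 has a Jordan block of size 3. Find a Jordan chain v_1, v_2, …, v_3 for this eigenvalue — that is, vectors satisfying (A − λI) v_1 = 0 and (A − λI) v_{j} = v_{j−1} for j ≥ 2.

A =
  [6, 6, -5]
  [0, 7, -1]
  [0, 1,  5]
A Jordan chain for λ = 6 of length 3:
v_1 = (1, 0, 0)ᵀ
v_2 = (6, 1, 1)ᵀ
v_3 = (0, 1, 0)ᵀ

Let N = A − (6)·I. We want v_3 with N^3 v_3 = 0 but N^2 v_3 ≠ 0; then v_{j-1} := N · v_j for j = 3, …, 2.

Pick v_3 = (0, 1, 0)ᵀ.
Then v_2 = N · v_3 = (6, 1, 1)ᵀ.
Then v_1 = N · v_2 = (1, 0, 0)ᵀ.

Sanity check: (A − (6)·I) v_1 = (0, 0, 0)ᵀ = 0. ✓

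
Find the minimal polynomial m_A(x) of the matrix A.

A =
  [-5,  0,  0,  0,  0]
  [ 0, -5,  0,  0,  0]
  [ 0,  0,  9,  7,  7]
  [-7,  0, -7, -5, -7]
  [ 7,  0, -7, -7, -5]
x^2 + 3*x - 10

The characteristic polynomial is χ_A(x) = (x - 2)^2*(x + 5)^3, so the eigenvalues are known. The minimal polynomial is
  m_A(x) = Π_λ (x − λ)^{k_λ}
where k_λ is the size of the *largest* Jordan block for λ (equivalently, the smallest k with (A − λI)^k v = 0 for every generalised eigenvector v of λ).

  λ = -5: largest Jordan block has size 1, contributing (x + 5)
  λ = 2: largest Jordan block has size 1, contributing (x − 2)

So m_A(x) = (x - 2)*(x + 5) = x^2 + 3*x - 10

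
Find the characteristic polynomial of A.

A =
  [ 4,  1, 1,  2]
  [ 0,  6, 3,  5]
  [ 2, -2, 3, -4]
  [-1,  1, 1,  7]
x^4 - 20*x^3 + 150*x^2 - 500*x + 625

Expanding det(x·I − A) (e.g. by cofactor expansion or by noting that A is similar to its Jordan form J, which has the same characteristic polynomial as A) gives
  χ_A(x) = x^4 - 20*x^3 + 150*x^2 - 500*x + 625
which factors as (x - 5)^4. The eigenvalues (with algebraic multiplicities) are λ = 5 with multiplicity 4.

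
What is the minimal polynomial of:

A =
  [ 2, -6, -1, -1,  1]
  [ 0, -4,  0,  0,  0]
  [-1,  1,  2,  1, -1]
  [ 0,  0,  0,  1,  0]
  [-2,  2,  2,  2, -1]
x^3 + 2*x^2 - 7*x + 4

The characteristic polynomial is χ_A(x) = (x - 1)^4*(x + 4), so the eigenvalues are known. The minimal polynomial is
  m_A(x) = Π_λ (x − λ)^{k_λ}
where k_λ is the size of the *largest* Jordan block for λ (equivalently, the smallest k with (A − λI)^k v = 0 for every generalised eigenvector v of λ).

  λ = -4: largest Jordan block has size 1, contributing (x + 4)
  λ = 1: largest Jordan block has size 2, contributing (x − 1)^2

So m_A(x) = (x - 1)^2*(x + 4) = x^3 + 2*x^2 - 7*x + 4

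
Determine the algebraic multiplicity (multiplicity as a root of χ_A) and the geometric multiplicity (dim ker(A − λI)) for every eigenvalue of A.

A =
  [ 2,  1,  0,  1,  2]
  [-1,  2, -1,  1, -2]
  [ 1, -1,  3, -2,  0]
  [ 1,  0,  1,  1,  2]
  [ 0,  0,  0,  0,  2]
λ = 2: alg = 5, geom = 3

Step 1 — factor the characteristic polynomial to read off the algebraic multiplicities:
  χ_A(x) = (x - 2)^5

Step 2 — compute geometric multiplicities via the rank-nullity identity g(λ) = n − rank(A − λI):
  rank(A − (2)·I) = 2, so dim ker(A − (2)·I) = n − 2 = 3

Summary:
  λ = 2: algebraic multiplicity = 5, geometric multiplicity = 3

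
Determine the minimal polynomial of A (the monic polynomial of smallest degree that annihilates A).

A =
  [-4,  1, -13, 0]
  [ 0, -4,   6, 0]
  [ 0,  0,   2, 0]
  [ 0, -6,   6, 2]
x^3 + 6*x^2 - 32

The characteristic polynomial is χ_A(x) = (x - 2)^2*(x + 4)^2, so the eigenvalues are known. The minimal polynomial is
  m_A(x) = Π_λ (x − λ)^{k_λ}
where k_λ is the size of the *largest* Jordan block for λ (equivalently, the smallest k with (A − λI)^k v = 0 for every generalised eigenvector v of λ).

  λ = -4: largest Jordan block has size 2, contributing (x + 4)^2
  λ = 2: largest Jordan block has size 1, contributing (x − 2)

So m_A(x) = (x - 2)*(x + 4)^2 = x^3 + 6*x^2 - 32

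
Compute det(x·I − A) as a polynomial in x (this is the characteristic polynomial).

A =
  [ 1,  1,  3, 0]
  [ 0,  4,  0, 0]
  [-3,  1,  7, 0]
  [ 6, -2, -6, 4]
x^4 - 16*x^3 + 96*x^2 - 256*x + 256

Expanding det(x·I − A) (e.g. by cofactor expansion or by noting that A is similar to its Jordan form J, which has the same characteristic polynomial as A) gives
  χ_A(x) = x^4 - 16*x^3 + 96*x^2 - 256*x + 256
which factors as (x - 4)^4. The eigenvalues (with algebraic multiplicities) are λ = 4 with multiplicity 4.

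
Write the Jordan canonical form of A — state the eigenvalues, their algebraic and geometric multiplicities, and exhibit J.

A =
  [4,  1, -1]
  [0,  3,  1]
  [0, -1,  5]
J_2(4) ⊕ J_1(4)

The characteristic polynomial is
  det(x·I − A) = x^3 - 12*x^2 + 48*x - 64 = (x - 4)^3

Eigenvalues and multiplicities (the geometric multiplicity of λ is n − rank(A − λI), which equals the number of Jordan blocks for λ):
  λ = 4: algebraic multiplicity = 3, geometric multiplicity = 2

Determining the block sizes for each eigenvalue:
  λ = 4: 2 blocks summing to 3 forces exactly one block of size 2 and the rest size 1 → block sizes [2, 1]

Assembling the blocks gives a Jordan form
J =
  [4, 1, 0]
  [0, 4, 0]
  [0, 0, 4]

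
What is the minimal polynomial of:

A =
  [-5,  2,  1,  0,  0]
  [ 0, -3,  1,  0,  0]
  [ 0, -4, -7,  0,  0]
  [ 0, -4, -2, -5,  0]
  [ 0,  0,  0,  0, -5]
x^2 + 10*x + 25

The characteristic polynomial is χ_A(x) = (x + 5)^5, so the eigenvalues are known. The minimal polynomial is
  m_A(x) = Π_λ (x − λ)^{k_λ}
where k_λ is the size of the *largest* Jordan block for λ (equivalently, the smallest k with (A − λI)^k v = 0 for every generalised eigenvector v of λ).

  λ = -5: largest Jordan block has size 2, contributing (x + 5)^2

So m_A(x) = (x + 5)^2 = x^2 + 10*x + 25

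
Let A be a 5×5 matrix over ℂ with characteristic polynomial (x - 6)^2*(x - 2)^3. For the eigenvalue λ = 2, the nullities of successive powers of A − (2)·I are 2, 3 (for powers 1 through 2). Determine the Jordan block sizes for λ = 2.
Block sizes for λ = 2: [2, 1]

From the dimensions of kernels of powers, the number of Jordan blocks of size at least j is d_j − d_{j−1} where d_j = dim ker(N^j) (with d_0 = 0). Computing the differences gives [2, 1].
The number of blocks of size exactly k is (#blocks of size ≥ k) − (#blocks of size ≥ k + 1), so the partition is: 1 block(s) of size 1, 1 block(s) of size 2.
In nonincreasing order the block sizes are [2, 1].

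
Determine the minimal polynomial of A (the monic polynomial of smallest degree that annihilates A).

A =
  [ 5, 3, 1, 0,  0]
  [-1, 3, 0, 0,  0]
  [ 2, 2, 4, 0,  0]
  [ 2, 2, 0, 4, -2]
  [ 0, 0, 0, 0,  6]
x^4 - 18*x^3 + 120*x^2 - 352*x + 384

The characteristic polynomial is χ_A(x) = (x - 6)*(x - 4)^4, so the eigenvalues are known. The minimal polynomial is
  m_A(x) = Π_λ (x − λ)^{k_λ}
where k_λ is the size of the *largest* Jordan block for λ (equivalently, the smallest k with (A − λI)^k v = 0 for every generalised eigenvector v of λ).

  λ = 4: largest Jordan block has size 3, contributing (x − 4)^3
  λ = 6: largest Jordan block has size 1, contributing (x − 6)

So m_A(x) = (x - 6)*(x - 4)^3 = x^4 - 18*x^3 + 120*x^2 - 352*x + 384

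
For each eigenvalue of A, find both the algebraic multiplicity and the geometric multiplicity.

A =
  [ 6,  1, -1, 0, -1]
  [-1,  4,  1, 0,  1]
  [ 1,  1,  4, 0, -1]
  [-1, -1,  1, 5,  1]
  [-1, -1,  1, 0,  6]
λ = 5: alg = 5, geom = 4

Step 1 — factor the characteristic polynomial to read off the algebraic multiplicities:
  χ_A(x) = (x - 5)^5

Step 2 — compute geometric multiplicities via the rank-nullity identity g(λ) = n − rank(A − λI):
  rank(A − (5)·I) = 1, so dim ker(A − (5)·I) = n − 1 = 4

Summary:
  λ = 5: algebraic multiplicity = 5, geometric multiplicity = 4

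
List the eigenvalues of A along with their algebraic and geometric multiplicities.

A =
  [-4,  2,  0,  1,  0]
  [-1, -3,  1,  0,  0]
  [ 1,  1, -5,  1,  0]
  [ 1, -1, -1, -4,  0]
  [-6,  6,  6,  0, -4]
λ = -4: alg = 5, geom = 3

Step 1 — factor the characteristic polynomial to read off the algebraic multiplicities:
  χ_A(x) = (x + 4)^5

Step 2 — compute geometric multiplicities via the rank-nullity identity g(λ) = n − rank(A − λI):
  rank(A − (-4)·I) = 2, so dim ker(A − (-4)·I) = n − 2 = 3

Summary:
  λ = -4: algebraic multiplicity = 5, geometric multiplicity = 3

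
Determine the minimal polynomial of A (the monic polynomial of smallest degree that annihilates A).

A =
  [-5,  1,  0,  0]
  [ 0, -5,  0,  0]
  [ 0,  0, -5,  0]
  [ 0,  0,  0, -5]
x^2 + 10*x + 25

The characteristic polynomial is χ_A(x) = (x + 5)^4, so the eigenvalues are known. The minimal polynomial is
  m_A(x) = Π_λ (x − λ)^{k_λ}
where k_λ is the size of the *largest* Jordan block for λ (equivalently, the smallest k with (A − λI)^k v = 0 for every generalised eigenvector v of λ).

  λ = -5: largest Jordan block has size 2, contributing (x + 5)^2

So m_A(x) = (x + 5)^2 = x^2 + 10*x + 25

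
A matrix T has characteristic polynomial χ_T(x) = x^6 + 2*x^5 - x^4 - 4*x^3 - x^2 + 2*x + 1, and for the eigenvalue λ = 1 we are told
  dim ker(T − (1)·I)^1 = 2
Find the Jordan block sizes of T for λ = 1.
Block sizes for λ = 1: [1, 1]

From the dimensions of kernels of powers, the number of Jordan blocks of size at least j is d_j − d_{j−1} where d_j = dim ker(N^j) (with d_0 = 0). Computing the differences gives [2].
The number of blocks of size exactly k is (#blocks of size ≥ k) − (#blocks of size ≥ k + 1), so the partition is: 2 block(s) of size 1.
In nonincreasing order the block sizes are [1, 1].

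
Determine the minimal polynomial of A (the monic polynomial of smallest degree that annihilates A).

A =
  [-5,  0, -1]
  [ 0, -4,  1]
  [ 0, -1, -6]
x^3 + 15*x^2 + 75*x + 125

The characteristic polynomial is χ_A(x) = (x + 5)^3, so the eigenvalues are known. The minimal polynomial is
  m_A(x) = Π_λ (x − λ)^{k_λ}
where k_λ is the size of the *largest* Jordan block for λ (equivalently, the smallest k with (A − λI)^k v = 0 for every generalised eigenvector v of λ).

  λ = -5: largest Jordan block has size 3, contributing (x + 5)^3

So m_A(x) = (x + 5)^3 = x^3 + 15*x^2 + 75*x + 125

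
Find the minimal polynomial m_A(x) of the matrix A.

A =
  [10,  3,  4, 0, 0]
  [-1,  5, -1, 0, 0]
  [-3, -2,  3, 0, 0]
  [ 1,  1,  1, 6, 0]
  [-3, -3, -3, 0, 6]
x^3 - 18*x^2 + 108*x - 216

The characteristic polynomial is χ_A(x) = (x - 6)^5, so the eigenvalues are known. The minimal polynomial is
  m_A(x) = Π_λ (x − λ)^{k_λ}
where k_λ is the size of the *largest* Jordan block for λ (equivalently, the smallest k with (A − λI)^k v = 0 for every generalised eigenvector v of λ).

  λ = 6: largest Jordan block has size 3, contributing (x − 6)^3

So m_A(x) = (x - 6)^3 = x^3 - 18*x^2 + 108*x - 216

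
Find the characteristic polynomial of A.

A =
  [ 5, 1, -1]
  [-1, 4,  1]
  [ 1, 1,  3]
x^3 - 12*x^2 + 48*x - 64

Expanding det(x·I − A) (e.g. by cofactor expansion or by noting that A is similar to its Jordan form J, which has the same characteristic polynomial as A) gives
  χ_A(x) = x^3 - 12*x^2 + 48*x - 64
which factors as (x - 4)^3. The eigenvalues (with algebraic multiplicities) are λ = 4 with multiplicity 3.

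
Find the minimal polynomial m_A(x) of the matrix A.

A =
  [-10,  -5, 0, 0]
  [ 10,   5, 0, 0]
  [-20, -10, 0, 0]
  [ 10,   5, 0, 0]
x^2 + 5*x

The characteristic polynomial is χ_A(x) = x^3*(x + 5), so the eigenvalues are known. The minimal polynomial is
  m_A(x) = Π_λ (x − λ)^{k_λ}
where k_λ is the size of the *largest* Jordan block for λ (equivalently, the smallest k with (A − λI)^k v = 0 for every generalised eigenvector v of λ).

  λ = -5: largest Jordan block has size 1, contributing (x + 5)
  λ = 0: largest Jordan block has size 1, contributing (x − 0)

So m_A(x) = x*(x + 5) = x^2 + 5*x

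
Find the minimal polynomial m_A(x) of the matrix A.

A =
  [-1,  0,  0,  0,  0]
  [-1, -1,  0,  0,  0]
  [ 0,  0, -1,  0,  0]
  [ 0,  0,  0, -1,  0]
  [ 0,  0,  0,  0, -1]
x^2 + 2*x + 1

The characteristic polynomial is χ_A(x) = (x + 1)^5, so the eigenvalues are known. The minimal polynomial is
  m_A(x) = Π_λ (x − λ)^{k_λ}
where k_λ is the size of the *largest* Jordan block for λ (equivalently, the smallest k with (A − λI)^k v = 0 for every generalised eigenvector v of λ).

  λ = -1: largest Jordan block has size 2, contributing (x + 1)^2

So m_A(x) = (x + 1)^2 = x^2 + 2*x + 1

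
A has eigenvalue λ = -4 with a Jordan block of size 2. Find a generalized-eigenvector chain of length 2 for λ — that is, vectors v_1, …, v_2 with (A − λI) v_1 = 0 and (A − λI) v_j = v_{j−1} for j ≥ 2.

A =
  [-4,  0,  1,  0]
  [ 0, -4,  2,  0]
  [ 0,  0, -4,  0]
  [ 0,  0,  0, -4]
A Jordan chain for λ = -4 of length 2:
v_1 = (1, 2, 0, 0)ᵀ
v_2 = (0, 0, 1, 0)ᵀ

Let N = A − (-4)·I. We want v_2 with N^2 v_2 = 0 but N^1 v_2 ≠ 0; then v_{j-1} := N · v_j for j = 2, …, 2.

Pick v_2 = (0, 0, 1, 0)ᵀ.
Then v_1 = N · v_2 = (1, 2, 0, 0)ᵀ.

Sanity check: (A − (-4)·I) v_1 = (0, 0, 0, 0)ᵀ = 0. ✓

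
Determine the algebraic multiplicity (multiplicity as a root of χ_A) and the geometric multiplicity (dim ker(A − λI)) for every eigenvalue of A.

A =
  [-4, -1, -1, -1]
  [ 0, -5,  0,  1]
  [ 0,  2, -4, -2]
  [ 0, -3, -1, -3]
λ = -4: alg = 4, geom = 2

Step 1 — factor the characteristic polynomial to read off the algebraic multiplicities:
  χ_A(x) = (x + 4)^4

Step 2 — compute geometric multiplicities via the rank-nullity identity g(λ) = n − rank(A − λI):
  rank(A − (-4)·I) = 2, so dim ker(A − (-4)·I) = n − 2 = 2

Summary:
  λ = -4: algebraic multiplicity = 4, geometric multiplicity = 2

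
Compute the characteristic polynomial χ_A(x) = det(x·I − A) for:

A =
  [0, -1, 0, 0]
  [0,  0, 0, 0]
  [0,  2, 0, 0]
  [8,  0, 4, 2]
x^4 - 2*x^3

Expanding det(x·I − A) (e.g. by cofactor expansion or by noting that A is similar to its Jordan form J, which has the same characteristic polynomial as A) gives
  χ_A(x) = x^4 - 2*x^3
which factors as x^3*(x - 2). The eigenvalues (with algebraic multiplicities) are λ = 0 with multiplicity 3, λ = 2 with multiplicity 1.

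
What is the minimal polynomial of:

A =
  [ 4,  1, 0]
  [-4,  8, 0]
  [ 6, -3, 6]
x^2 - 12*x + 36

The characteristic polynomial is χ_A(x) = (x - 6)^3, so the eigenvalues are known. The minimal polynomial is
  m_A(x) = Π_λ (x − λ)^{k_λ}
where k_λ is the size of the *largest* Jordan block for λ (equivalently, the smallest k with (A − λI)^k v = 0 for every generalised eigenvector v of λ).

  λ = 6: largest Jordan block has size 2, contributing (x − 6)^2

So m_A(x) = (x - 6)^2 = x^2 - 12*x + 36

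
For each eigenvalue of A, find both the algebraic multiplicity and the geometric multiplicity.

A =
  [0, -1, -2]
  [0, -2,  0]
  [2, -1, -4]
λ = -2: alg = 3, geom = 2

Step 1 — factor the characteristic polynomial to read off the algebraic multiplicities:
  χ_A(x) = (x + 2)^3

Step 2 — compute geometric multiplicities via the rank-nullity identity g(λ) = n − rank(A − λI):
  rank(A − (-2)·I) = 1, so dim ker(A − (-2)·I) = n − 1 = 2

Summary:
  λ = -2: algebraic multiplicity = 3, geometric multiplicity = 2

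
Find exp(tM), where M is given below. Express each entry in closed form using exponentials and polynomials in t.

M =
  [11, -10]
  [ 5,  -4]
e^{tM} =
  [2*exp(6*t) - exp(t), -2*exp(6*t) + 2*exp(t)]
  [exp(6*t) - exp(t), -exp(6*t) + 2*exp(t)]

Strategy: write M = P · J · P⁻¹ where J is a Jordan canonical form, so e^{tM} = P · e^{tJ} · P⁻¹, and e^{tJ} can be computed block-by-block.

M has Jordan form
J =
  [1, 0]
  [0, 6]
(up to reordering of blocks).

Per-block formulas:
  For a 1×1 block at λ = 6: exp(t · [6]) = [e^(6t)].
  For a 1×1 block at λ = 1: exp(t · [1]) = [e^(1t)].

After assembling e^{tJ} and conjugating by P, we get:

e^{tM} =
  [2*exp(6*t) - exp(t), -2*exp(6*t) + 2*exp(t)]
  [exp(6*t) - exp(t), -exp(6*t) + 2*exp(t)]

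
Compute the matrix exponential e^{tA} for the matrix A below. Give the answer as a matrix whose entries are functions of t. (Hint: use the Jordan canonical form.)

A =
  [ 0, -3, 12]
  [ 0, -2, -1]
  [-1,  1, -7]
e^{tA} =
  [-3*t^2*exp(-3*t)/2 + 3*t*exp(-3*t) + exp(-3*t), -3*t*exp(-3*t), -9*t^2*exp(-3*t)/2 + 12*t*exp(-3*t)]
  [t^2*exp(-3*t)/2, t*exp(-3*t) + exp(-3*t), 3*t^2*exp(-3*t)/2 - t*exp(-3*t)]
  [t^2*exp(-3*t)/2 - t*exp(-3*t), t*exp(-3*t), 3*t^2*exp(-3*t)/2 - 4*t*exp(-3*t) + exp(-3*t)]

Strategy: write A = P · J · P⁻¹ where J is a Jordan canonical form, so e^{tA} = P · e^{tJ} · P⁻¹, and e^{tJ} can be computed block-by-block.

A has Jordan form
J =
  [-3,  1,  0]
  [ 0, -3,  1]
  [ 0,  0, -3]
(up to reordering of blocks).

Per-block formulas:
  For a 3×3 Jordan block J_3(-3): exp(t · J_3(-3)) = e^(-3t)·(I + t·N + (t^2/2)·N^2), where N is the 3×3 nilpotent shift.

After assembling e^{tJ} and conjugating by P, we get:

e^{tA} =
  [-3*t^2*exp(-3*t)/2 + 3*t*exp(-3*t) + exp(-3*t), -3*t*exp(-3*t), -9*t^2*exp(-3*t)/2 + 12*t*exp(-3*t)]
  [t^2*exp(-3*t)/2, t*exp(-3*t) + exp(-3*t), 3*t^2*exp(-3*t)/2 - t*exp(-3*t)]
  [t^2*exp(-3*t)/2 - t*exp(-3*t), t*exp(-3*t), 3*t^2*exp(-3*t)/2 - 4*t*exp(-3*t) + exp(-3*t)]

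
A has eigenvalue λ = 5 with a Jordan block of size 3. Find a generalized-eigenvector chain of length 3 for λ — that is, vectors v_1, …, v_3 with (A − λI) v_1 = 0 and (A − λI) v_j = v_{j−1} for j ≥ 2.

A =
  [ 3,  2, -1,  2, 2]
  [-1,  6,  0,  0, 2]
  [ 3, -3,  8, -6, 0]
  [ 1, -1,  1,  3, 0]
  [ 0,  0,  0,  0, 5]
A Jordan chain for λ = 5 of length 3:
v_1 = (1, 1, 0, 0, 0)ᵀ
v_2 = (-2, -1, 3, 1, 0)ᵀ
v_3 = (1, 0, 0, 0, 0)ᵀ

Let N = A − (5)·I. We want v_3 with N^3 v_3 = 0 but N^2 v_3 ≠ 0; then v_{j-1} := N · v_j for j = 3, …, 2.

Pick v_3 = (1, 0, 0, 0, 0)ᵀ.
Then v_2 = N · v_3 = (-2, -1, 3, 1, 0)ᵀ.
Then v_1 = N · v_2 = (1, 1, 0, 0, 0)ᵀ.

Sanity check: (A − (5)·I) v_1 = (0, 0, 0, 0, 0)ᵀ = 0. ✓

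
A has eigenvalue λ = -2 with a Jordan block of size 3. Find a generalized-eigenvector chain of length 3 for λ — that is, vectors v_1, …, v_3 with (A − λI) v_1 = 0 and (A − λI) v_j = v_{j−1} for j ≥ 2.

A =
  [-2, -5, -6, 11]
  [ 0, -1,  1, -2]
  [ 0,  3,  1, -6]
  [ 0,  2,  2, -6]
A Jordan chain for λ = -2 of length 3:
v_1 = (-1, 0, 0, 0)ᵀ
v_2 = (-5, 1, 3, 2)ᵀ
v_3 = (0, 1, 0, 0)ᵀ

Let N = A − (-2)·I. We want v_3 with N^3 v_3 = 0 but N^2 v_3 ≠ 0; then v_{j-1} := N · v_j for j = 3, …, 2.

Pick v_3 = (0, 1, 0, 0)ᵀ.
Then v_2 = N · v_3 = (-5, 1, 3, 2)ᵀ.
Then v_1 = N · v_2 = (-1, 0, 0, 0)ᵀ.

Sanity check: (A − (-2)·I) v_1 = (0, 0, 0, 0)ᵀ = 0. ✓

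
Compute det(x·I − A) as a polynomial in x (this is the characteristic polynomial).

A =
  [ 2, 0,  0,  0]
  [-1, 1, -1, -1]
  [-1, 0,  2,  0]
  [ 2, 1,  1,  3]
x^4 - 8*x^3 + 24*x^2 - 32*x + 16

Expanding det(x·I − A) (e.g. by cofactor expansion or by noting that A is similar to its Jordan form J, which has the same characteristic polynomial as A) gives
  χ_A(x) = x^4 - 8*x^3 + 24*x^2 - 32*x + 16
which factors as (x - 2)^4. The eigenvalues (with algebraic multiplicities) are λ = 2 with multiplicity 4.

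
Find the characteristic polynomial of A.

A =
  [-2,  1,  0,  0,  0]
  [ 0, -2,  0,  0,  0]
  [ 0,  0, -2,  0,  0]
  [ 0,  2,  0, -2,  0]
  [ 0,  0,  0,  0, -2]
x^5 + 10*x^4 + 40*x^3 + 80*x^2 + 80*x + 32

Expanding det(x·I − A) (e.g. by cofactor expansion or by noting that A is similar to its Jordan form J, which has the same characteristic polynomial as A) gives
  χ_A(x) = x^5 + 10*x^4 + 40*x^3 + 80*x^2 + 80*x + 32
which factors as (x + 2)^5. The eigenvalues (with algebraic multiplicities) are λ = -2 with multiplicity 5.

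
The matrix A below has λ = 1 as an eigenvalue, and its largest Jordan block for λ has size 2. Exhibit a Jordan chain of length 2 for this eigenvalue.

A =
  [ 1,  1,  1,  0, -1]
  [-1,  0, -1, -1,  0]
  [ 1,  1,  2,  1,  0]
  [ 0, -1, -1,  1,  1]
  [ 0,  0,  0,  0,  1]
A Jordan chain for λ = 1 of length 2:
v_1 = (0, -1, 1, 0, 0)ᵀ
v_2 = (1, 0, 0, 0, 0)ᵀ

Let N = A − (1)·I. We want v_2 with N^2 v_2 = 0 but N^1 v_2 ≠ 0; then v_{j-1} := N · v_j for j = 2, …, 2.

Pick v_2 = (1, 0, 0, 0, 0)ᵀ.
Then v_1 = N · v_2 = (0, -1, 1, 0, 0)ᵀ.

Sanity check: (A − (1)·I) v_1 = (0, 0, 0, 0, 0)ᵀ = 0. ✓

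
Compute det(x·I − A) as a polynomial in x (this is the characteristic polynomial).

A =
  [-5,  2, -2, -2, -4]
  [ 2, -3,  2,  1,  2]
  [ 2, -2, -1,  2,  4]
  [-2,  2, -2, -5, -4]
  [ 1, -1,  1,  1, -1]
x^5 + 15*x^4 + 90*x^3 + 270*x^2 + 405*x + 243

Expanding det(x·I − A) (e.g. by cofactor expansion or by noting that A is similar to its Jordan form J, which has the same characteristic polynomial as A) gives
  χ_A(x) = x^5 + 15*x^4 + 90*x^3 + 270*x^2 + 405*x + 243
which factors as (x + 3)^5. The eigenvalues (with algebraic multiplicities) are λ = -3 with multiplicity 5.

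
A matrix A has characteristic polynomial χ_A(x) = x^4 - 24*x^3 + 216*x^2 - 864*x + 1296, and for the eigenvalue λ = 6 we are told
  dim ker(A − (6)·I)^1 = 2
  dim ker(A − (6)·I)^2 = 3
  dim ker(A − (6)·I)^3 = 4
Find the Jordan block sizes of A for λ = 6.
Block sizes for λ = 6: [3, 1]

From the dimensions of kernels of powers, the number of Jordan blocks of size at least j is d_j − d_{j−1} where d_j = dim ker(N^j) (with d_0 = 0). Computing the differences gives [2, 1, 1].
The number of blocks of size exactly k is (#blocks of size ≥ k) − (#blocks of size ≥ k + 1), so the partition is: 1 block(s) of size 1, 1 block(s) of size 3.
In nonincreasing order the block sizes are [3, 1].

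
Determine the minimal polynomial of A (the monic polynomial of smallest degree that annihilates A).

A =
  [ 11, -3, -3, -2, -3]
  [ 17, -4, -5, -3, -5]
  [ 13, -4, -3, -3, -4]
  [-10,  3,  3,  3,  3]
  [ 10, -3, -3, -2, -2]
x^2 - 2*x + 1

The characteristic polynomial is χ_A(x) = (x - 1)^5, so the eigenvalues are known. The minimal polynomial is
  m_A(x) = Π_λ (x − λ)^{k_λ}
where k_λ is the size of the *largest* Jordan block for λ (equivalently, the smallest k with (A − λI)^k v = 0 for every generalised eigenvector v of λ).

  λ = 1: largest Jordan block has size 2, contributing (x − 1)^2

So m_A(x) = (x - 1)^2 = x^2 - 2*x + 1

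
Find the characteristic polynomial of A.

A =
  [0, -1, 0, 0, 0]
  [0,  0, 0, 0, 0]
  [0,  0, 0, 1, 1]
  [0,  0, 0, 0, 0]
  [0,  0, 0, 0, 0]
x^5

Expanding det(x·I − A) (e.g. by cofactor expansion or by noting that A is similar to its Jordan form J, which has the same characteristic polynomial as A) gives
  χ_A(x) = x^5
which factors as x^5. The eigenvalues (with algebraic multiplicities) are λ = 0 with multiplicity 5.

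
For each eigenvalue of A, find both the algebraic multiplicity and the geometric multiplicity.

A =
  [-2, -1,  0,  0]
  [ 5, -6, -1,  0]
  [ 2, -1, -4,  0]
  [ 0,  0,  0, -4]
λ = -4: alg = 4, geom = 2

Step 1 — factor the characteristic polynomial to read off the algebraic multiplicities:
  χ_A(x) = (x + 4)^4

Step 2 — compute geometric multiplicities via the rank-nullity identity g(λ) = n − rank(A − λI):
  rank(A − (-4)·I) = 2, so dim ker(A − (-4)·I) = n − 2 = 2

Summary:
  λ = -4: algebraic multiplicity = 4, geometric multiplicity = 2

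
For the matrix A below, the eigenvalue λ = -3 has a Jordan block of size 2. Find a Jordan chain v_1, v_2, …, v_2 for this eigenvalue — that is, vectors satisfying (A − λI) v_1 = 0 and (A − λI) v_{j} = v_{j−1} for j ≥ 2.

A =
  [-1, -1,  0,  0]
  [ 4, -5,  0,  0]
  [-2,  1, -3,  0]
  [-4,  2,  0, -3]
A Jordan chain for λ = -3 of length 2:
v_1 = (2, 4, -2, -4)ᵀ
v_2 = (1, 0, 0, 0)ᵀ

Let N = A − (-3)·I. We want v_2 with N^2 v_2 = 0 but N^1 v_2 ≠ 0; then v_{j-1} := N · v_j for j = 2, …, 2.

Pick v_2 = (1, 0, 0, 0)ᵀ.
Then v_1 = N · v_2 = (2, 4, -2, -4)ᵀ.

Sanity check: (A − (-3)·I) v_1 = (0, 0, 0, 0)ᵀ = 0. ✓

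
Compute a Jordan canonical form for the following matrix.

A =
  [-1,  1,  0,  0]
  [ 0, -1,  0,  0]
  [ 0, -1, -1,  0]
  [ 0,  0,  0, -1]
J_2(-1) ⊕ J_1(-1) ⊕ J_1(-1)

The characteristic polynomial is
  det(x·I − A) = x^4 + 4*x^3 + 6*x^2 + 4*x + 1 = (x + 1)^4

Eigenvalues and multiplicities (the geometric multiplicity of λ is n − rank(A − λI), which equals the number of Jordan blocks for λ):
  λ = -1: algebraic multiplicity = 4, geometric multiplicity = 3

Determining the block sizes for each eigenvalue:
  λ = -1: 3 blocks summing to 4 forces exactly one block of size 2 and the rest size 1 → block sizes [2, 1, 1]

Assembling the blocks gives a Jordan form
J =
  [-1,  1,  0,  0]
  [ 0, -1,  0,  0]
  [ 0,  0, -1,  0]
  [ 0,  0,  0, -1]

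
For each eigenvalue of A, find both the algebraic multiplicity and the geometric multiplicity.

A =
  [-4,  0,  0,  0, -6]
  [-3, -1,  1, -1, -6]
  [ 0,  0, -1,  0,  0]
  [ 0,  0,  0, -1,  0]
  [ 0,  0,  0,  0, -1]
λ = -4: alg = 1, geom = 1; λ = -1: alg = 4, geom = 3

Step 1 — factor the characteristic polynomial to read off the algebraic multiplicities:
  χ_A(x) = (x + 1)^4*(x + 4)

Step 2 — compute geometric multiplicities via the rank-nullity identity g(λ) = n − rank(A − λI):
  rank(A − (-4)·I) = 4, so dim ker(A − (-4)·I) = n − 4 = 1
  rank(A − (-1)·I) = 2, so dim ker(A − (-1)·I) = n − 2 = 3

Summary:
  λ = -4: algebraic multiplicity = 1, geometric multiplicity = 1
  λ = -1: algebraic multiplicity = 4, geometric multiplicity = 3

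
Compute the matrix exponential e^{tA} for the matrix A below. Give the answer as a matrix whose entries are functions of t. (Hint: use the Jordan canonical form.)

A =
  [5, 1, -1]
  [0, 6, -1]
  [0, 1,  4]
e^{tA} =
  [exp(5*t), t*exp(5*t), -t*exp(5*t)]
  [0, t*exp(5*t) + exp(5*t), -t*exp(5*t)]
  [0, t*exp(5*t), -t*exp(5*t) + exp(5*t)]

Strategy: write A = P · J · P⁻¹ where J is a Jordan canonical form, so e^{tA} = P · e^{tJ} · P⁻¹, and e^{tJ} can be computed block-by-block.

A has Jordan form
J =
  [5, 1, 0]
  [0, 5, 0]
  [0, 0, 5]
(up to reordering of blocks).

Per-block formulas:
  For a 1×1 block at λ = 5: exp(t · [5]) = [e^(5t)].
  For a 2×2 Jordan block J_2(5): exp(t · J_2(5)) = e^(5t)·(I + t·N), where N is the 2×2 nilpotent shift.

After assembling e^{tJ} and conjugating by P, we get:

e^{tA} =
  [exp(5*t), t*exp(5*t), -t*exp(5*t)]
  [0, t*exp(5*t) + exp(5*t), -t*exp(5*t)]
  [0, t*exp(5*t), -t*exp(5*t) + exp(5*t)]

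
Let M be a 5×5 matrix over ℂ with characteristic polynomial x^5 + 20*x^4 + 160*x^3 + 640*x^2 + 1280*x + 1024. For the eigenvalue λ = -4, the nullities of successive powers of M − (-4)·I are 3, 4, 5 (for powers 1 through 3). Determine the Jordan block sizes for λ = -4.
Block sizes for λ = -4: [3, 1, 1]

From the dimensions of kernels of powers, the number of Jordan blocks of size at least j is d_j − d_{j−1} where d_j = dim ker(N^j) (with d_0 = 0). Computing the differences gives [3, 1, 1].
The number of blocks of size exactly k is (#blocks of size ≥ k) − (#blocks of size ≥ k + 1), so the partition is: 2 block(s) of size 1, 1 block(s) of size 3.
In nonincreasing order the block sizes are [3, 1, 1].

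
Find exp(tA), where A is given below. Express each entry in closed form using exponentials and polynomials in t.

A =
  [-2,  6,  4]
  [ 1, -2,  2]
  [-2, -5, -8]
e^{tA} =
  [t^2*exp(-4*t) + 2*t*exp(-4*t) + exp(-4*t), 2*t^2*exp(-4*t) + 6*t*exp(-4*t), 2*t^2*exp(-4*t) + 4*t*exp(-4*t)]
  [t*exp(-4*t), 2*t*exp(-4*t) + exp(-4*t), 2*t*exp(-4*t)]
  [-t^2*exp(-4*t)/2 - 2*t*exp(-4*t), -t^2*exp(-4*t) - 5*t*exp(-4*t), -t^2*exp(-4*t) - 4*t*exp(-4*t) + exp(-4*t)]

Strategy: write A = P · J · P⁻¹ where J is a Jordan canonical form, so e^{tA} = P · e^{tJ} · P⁻¹, and e^{tJ} can be computed block-by-block.

A has Jordan form
J =
  [-4,  1,  0]
  [ 0, -4,  1]
  [ 0,  0, -4]
(up to reordering of blocks).

Per-block formulas:
  For a 3×3 Jordan block J_3(-4): exp(t · J_3(-4)) = e^(-4t)·(I + t·N + (t^2/2)·N^2), where N is the 3×3 nilpotent shift.

After assembling e^{tJ} and conjugating by P, we get:

e^{tA} =
  [t^2*exp(-4*t) + 2*t*exp(-4*t) + exp(-4*t), 2*t^2*exp(-4*t) + 6*t*exp(-4*t), 2*t^2*exp(-4*t) + 4*t*exp(-4*t)]
  [t*exp(-4*t), 2*t*exp(-4*t) + exp(-4*t), 2*t*exp(-4*t)]
  [-t^2*exp(-4*t)/2 - 2*t*exp(-4*t), -t^2*exp(-4*t) - 5*t*exp(-4*t), -t^2*exp(-4*t) - 4*t*exp(-4*t) + exp(-4*t)]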